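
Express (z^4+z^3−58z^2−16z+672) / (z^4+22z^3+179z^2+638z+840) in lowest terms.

Repeated division with remainder:
  z^4+z^3−58z^2−16z+672 = (z^4+22z^3+179z^2+638z+840) + (−21z^3−237z^2−654z−168)
  z^4+22z^3+179z^2+638z+840 = (−(1/21)z−25/49)(−21z^3−237z^2−654z−168) + ((1320/49)z^2+(14520/49)z+5280/7)
  −21z^3−237z^2−654z−168 = (−(343/440)z−49/220)((1320/49)z^2+(14520/49)z+5280/7) + (0)
Last nonzero remainder: (1320/49)z^2+(14520/49)z+5280/7. Dividing through by 1320/49 gives the monic gcd z^2+11z+28.
Cancel z^2+11z+28 from numerator and denominator to get the reduced form.

(z^2−10z+24)/(z^2+11z+30)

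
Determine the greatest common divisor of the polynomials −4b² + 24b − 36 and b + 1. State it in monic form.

1

Repeated division with remainder:
  −4b² + 24b − 36 = (−4b + 28)(b + 1) + (−64)
  b + 1 = (−(1/64)b − 1/64)(−64) + (0)
The last nonzero remainder is the constant −64, so the polynomials are coprime and gcd = 1.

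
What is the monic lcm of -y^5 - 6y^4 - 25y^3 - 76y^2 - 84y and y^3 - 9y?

y^6 + 3y^5 + 7y^4 + y^3 - 144y^2 - 252y

Euclidean algorithm in ℚ[y]:
  -y^5 - 6y^4 - 25y^3 - 76y^2 - 84y = (-y^2 - 6y - 34)(y^3 - 9y) + (-130y^2 - 390y)
  y^3 - 9y = (-(1/130)y + 3/130)(-130y^2 - 390y) + (0)
Last nonzero remainder: -130y^2 - 390y. Dividing through by -130 gives the monic gcd y^2 + 3y.
Then lcm(f, g) = f·g / gcd(f, g); expanding and making the result monic gives the answer.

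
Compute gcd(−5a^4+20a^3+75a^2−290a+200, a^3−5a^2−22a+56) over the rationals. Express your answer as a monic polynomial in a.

a^2+2a−8

Repeated division with remainder:
  −5a^4+20a^3+75a^2−290a+200 = (−5a−5)(a^3−5a^2−22a+56) + (−60a^2−120a+480)
  a^3−5a^2−22a+56 = (−(1/60)a+7/60)(−60a^2−120a+480) + (0)
Last nonzero remainder: −60a^2−120a+480. Dividing through by −60 gives the monic gcd a^2+2a−8.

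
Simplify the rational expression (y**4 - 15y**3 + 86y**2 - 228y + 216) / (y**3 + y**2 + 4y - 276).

(y**3 - 9y**2 + 32y - 36)/(y**2 + 7y + 46)

Euclidean algorithm in ℚ[y]:
  y**4 - 15y**3 + 86y**2 - 228y + 216 = (y - 16)(y**3 + y**2 + 4y - 276) + (98y**2 + 112y - 4200)
  y**3 + y**2 + 4y - 276 = ((1/98)y - 1/686)(98y**2 + 112y - 4200) + ((2304/49)y - 13824/49)
  98y**2 + 112y - 4200 = ((2401/1152)y + 8575/576)((2304/49)y - 13824/49) + (0)
Last nonzero remainder: (2304/49)y - 13824/49. Dividing through by 2304/49 gives the monic gcd y - 6.
Cancel y - 6 from numerator and denominator to get the reduced form.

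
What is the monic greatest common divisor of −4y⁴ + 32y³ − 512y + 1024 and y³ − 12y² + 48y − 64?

By polynomial division,
  −4y⁴ + 32y³ − 512y + 1024 = (−4y − 16)(y³ − 12y² + 48y − 64) + (0)
The last nonzero remainder y³ − 12y² + 48y − 64 is already monic.

y³ − 12y² + 48y − 64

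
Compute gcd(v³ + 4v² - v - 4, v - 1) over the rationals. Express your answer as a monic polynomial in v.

By polynomial division,
  v³ + 4v² - v - 4 = (v² + 5v + 4)(v - 1) + (0)
The last nonzero remainder v - 1 is already monic.

v - 1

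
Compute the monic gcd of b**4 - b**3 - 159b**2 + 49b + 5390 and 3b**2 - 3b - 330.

b**2 - b - 110

Apply the Euclidean algorithm:
  b**4 - b**3 - 159b**2 + 49b + 5390 = ((1/3)b**2 - 49/3)(3b**2 - 3b - 330) + (0)
Last nonzero remainder: 3b**2 - 3b - 330. Dividing through by 3 gives the monic gcd b**2 - b - 110.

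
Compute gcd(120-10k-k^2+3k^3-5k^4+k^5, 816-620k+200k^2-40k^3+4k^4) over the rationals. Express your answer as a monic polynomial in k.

Repeated division with remainder:
  k^5-5k^4+3k^3-k^2-10k+120 = ((1/4)k+5/4)(4k^4-40k^3+200k^2-620k+816) + (3k^3-96k^2+561k-900)
  4k^4-40k^3+200k^2-620k+816 = ((4/3)k+88/3)(3k^3-96k^2+561k-900) + (2268k^2-15876k+27216)
  3k^3-96k^2+561k-900 = ((1/756)k-25/756)(2268k^2-15876k+27216) + (0)
Last nonzero remainder: 2268k^2-15876k+27216. Dividing through by 2268 gives the monic gcd k^2-7k+12.

12-7k+k^2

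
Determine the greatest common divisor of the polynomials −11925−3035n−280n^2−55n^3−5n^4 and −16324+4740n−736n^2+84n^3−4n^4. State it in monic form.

Euclidean algorithm in ℚ[n]:
  −5n^4−55n^3−280n^2−3035n−11925 = (5/4)(−4n^4+84n^3−736n^2+4740n−16324) + (−160n^3+640n^2−8960n+8480)
  −4n^4+84n^3−736n^2+4740n−16324 = ((1/40)n−17/40)(−160n^3+640n^2−8960n+8480) + (−240n^2+720n−12720)
  −160n^3+640n^2−8960n+8480 = ((2/3)n−2/3)(−240n^2+720n−12720) + (0)
Last nonzero remainder: −240n^2+720n−12720. Dividing through by −240 gives the monic gcd n^2−3n+53.

53−3n+n^2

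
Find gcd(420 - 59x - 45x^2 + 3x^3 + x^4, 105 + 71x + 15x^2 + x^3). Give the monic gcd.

7 + x

Apply the Euclidean algorithm:
  x^4 + 3x^3 - 45x^2 - 59x + 420 = (x - 12)(x^3 + 15x^2 + 71x + 105) + (64x^2 + 688x + 1680)
  x^3 + 15x^2 + 71x + 105 = ((1/64)x + 17/256)(64x^2 + 688x + 1680) + (-(15/16)x - 105/16)
  64x^2 + 688x + 1680 = (-(1024/15)x - 256)(-(15/16)x - 105/16) + (0)
Last nonzero remainder: -(15/16)x - 105/16. Dividing through by -15/16 gives the monic gcd x + 7.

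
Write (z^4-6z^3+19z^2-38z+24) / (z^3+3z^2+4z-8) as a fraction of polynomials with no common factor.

By polynomial division,
  z^4-6z^3+19z^2-38z+24 = (z-9)(z^3+3z^2+4z-8) + (42z^2+6z-48)
  z^3+3z^2+4z-8 = ((1/42)z+10/147)(42z^2+6z-48) + ((232/49)z-232/49)
  42z^2+6z-48 = ((1029/116)z+294/29)((232/49)z-232/49) + (0)
Last nonzero remainder: (232/49)z-232/49. Dividing through by 232/49 gives the monic gcd z-1.
Cancel z-1 from numerator and denominator to get the reduced form.

(z^3-5z^2+14z-24)/(z^2+4z+8)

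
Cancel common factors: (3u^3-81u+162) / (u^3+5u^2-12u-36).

By polynomial division,
  3u^3-81u+162 = (3)(u^3+5u^2-12u-36) + (-15u^2-45u+270)
  u^3+5u^2-12u-36 = (-(1/15)u-2/15)(-15u^2-45u+270) + (0)
Last nonzero remainder: -15u^2-45u+270. Dividing through by -15 gives the monic gcd u^2+3u-18.
Cancel u^2+3u-18 from numerator and denominator to get the reduced form.

(3u-9)/(u+2)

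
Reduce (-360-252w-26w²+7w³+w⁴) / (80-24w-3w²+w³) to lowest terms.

(-72-36w+2w²+w³)/(16-8w+w²)

By polynomial division,
  w⁴+7w³-26w²-252w-360 = (w+10)(w³-3w²-24w+80) + (28w²-92w-1160)
  w³-3w²-24w+80 = ((1/28)w+1/98)(28w²-92w-1160) + ((900/49)w+4500/49)
  28w²-92w-1160 = ((343/225)w-2842/225)((900/49)w+4500/49) + (0)
Last nonzero remainder: (900/49)w+4500/49. Dividing through by 900/49 gives the monic gcd w+5.
Cancel w+5 from numerator and denominator to get the reduced form.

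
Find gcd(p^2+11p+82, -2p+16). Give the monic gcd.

1

By polynomial division,
  p^2+11p+82 = (-(1/2)p-19/2)(-2p+16) + (234)
  -2p+16 = (-(1/117)p+8/117)(234) + (0)
The last nonzero remainder is the constant 234, so the polynomials are coprime and gcd = 1.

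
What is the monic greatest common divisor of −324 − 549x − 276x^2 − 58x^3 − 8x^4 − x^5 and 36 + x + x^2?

36 + x + x^2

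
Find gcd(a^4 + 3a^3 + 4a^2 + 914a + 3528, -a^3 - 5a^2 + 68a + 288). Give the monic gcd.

a^2 + 13a + 36

Repeated division with remainder:
  a^4 + 3a^3 + 4a^2 + 914a + 3528 = (-a + 2)(-a^3 - 5a^2 + 68a + 288) + (82a^2 + 1066a + 2952)
  -a^3 - 5a^2 + 68a + 288 = (-(1/82)a + 4/41)(82a^2 + 1066a + 2952) + (0)
Last nonzero remainder: 82a^2 + 1066a + 2952. Dividing through by 82 gives the monic gcd a^2 + 13a + 36.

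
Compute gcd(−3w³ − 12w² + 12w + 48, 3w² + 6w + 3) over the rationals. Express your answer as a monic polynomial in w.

1

Repeated division with remainder:
  −3w³ − 12w² + 12w + 48 = (−w − 2)(3w² + 6w + 3) + (27w + 54)
  3w² + 6w + 3 = ((1/9)w)(27w + 54) + (3)
  27w + 54 = (9w + 18)(3) + (0)
The last nonzero remainder is the constant 3, so the polynomials are coprime and gcd = 1.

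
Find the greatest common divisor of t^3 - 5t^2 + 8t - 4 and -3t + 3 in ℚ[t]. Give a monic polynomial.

t - 1

Euclidean algorithm in ℚ[t]:
  t^3 - 5t^2 + 8t - 4 = (-(1/3)t^2 + (4/3)t - 4/3)(-3t + 3) + (0)
Last nonzero remainder: -3t + 3. Dividing through by -3 gives the monic gcd t - 1.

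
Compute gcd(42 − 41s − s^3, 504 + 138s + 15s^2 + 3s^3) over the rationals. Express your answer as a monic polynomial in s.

42 + s + s^2

Repeated division with remainder:
  −s^3 − 41s + 42 = (−1/3)(3s^3 + 15s^2 + 138s + 504) + (5s^2 + 5s + 210)
  3s^3 + 15s^2 + 138s + 504 = ((3/5)s + 12/5)(5s^2 + 5s + 210) + (0)
Last nonzero remainder: 5s^2 + 5s + 210. Dividing through by 5 gives the monic gcd s^2 + s + 42.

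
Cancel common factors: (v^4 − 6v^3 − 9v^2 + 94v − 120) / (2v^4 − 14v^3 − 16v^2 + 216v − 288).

(v − 5)/(2v − 12)

Euclidean algorithm in ℚ[v]:
  v^4 − 6v^3 − 9v^2 + 94v − 120 = (1/2)(2v^4 − 14v^3 − 16v^2 + 216v − 288) + (v^3 − v^2 − 14v + 24)
  2v^4 − 14v^3 − 16v^2 + 216v − 288 = (2v − 12)(v^3 − v^2 − 14v + 24) + (0)
The last nonzero remainder v^3 − v^2 − 14v + 24 is already monic.
Cancel v^3 − v^2 − 14v + 24 from numerator and denominator to get the reduced form.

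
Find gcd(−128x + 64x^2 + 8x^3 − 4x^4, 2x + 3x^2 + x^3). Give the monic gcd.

Repeated division with remainder:
  −4x^4 + 8x^3 + 64x^2 − 128x = (−4x + 20)(x^3 + 3x^2 + 2x) + (12x^2 − 168x)
  x^3 + 3x^2 + 2x = ((1/12)x + 17/12)(12x^2 − 168x) + (240x)
  12x^2 − 168x = ((1/20)x − 7/10)(240x) + (0)
Last nonzero remainder: 240x. Dividing through by 240 gives the monic gcd x.

x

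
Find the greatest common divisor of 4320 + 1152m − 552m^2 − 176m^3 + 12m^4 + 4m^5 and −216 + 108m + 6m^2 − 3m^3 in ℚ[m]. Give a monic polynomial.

−36 + m^2

Repeated division with remainder:
  4m^5 + 12m^4 − 176m^3 − 552m^2 + 1152m + 4320 = (−(4/3)m^2 − (20/3)m − 8/3)(−3m^3 + 6m^2 + 108m − 216) + (−104m^2 + 3744)
  −3m^3 + 6m^2 + 108m − 216 = ((3/104)m − 3/52)(−104m^2 + 3744) + (0)
Last nonzero remainder: −104m^2 + 3744. Dividing through by −104 gives the monic gcd m^2 − 36.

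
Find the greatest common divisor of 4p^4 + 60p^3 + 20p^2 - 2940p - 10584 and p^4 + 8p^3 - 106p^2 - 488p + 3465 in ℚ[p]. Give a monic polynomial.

By polynomial division,
  4p^4 + 60p^3 + 20p^2 - 2940p - 10584 = (4)(p^4 + 8p^3 - 106p^2 - 488p + 3465) + (28p^3 + 444p^2 - 988p - 24444)
  p^4 + 8p^3 - 106p^2 - 488p + 3465 = ((1/28)p - 55/196)(28p^3 + 444p^2 - 988p - 24444) + ((2640/49)p^2 + (5280/49)p - 23760/7)
  28p^3 + 444p^2 - 988p - 24444 = ((343/660)p + 4753/660)((2640/49)p^2 + (5280/49)p - 23760/7) + (0)
Last nonzero remainder: (2640/49)p^2 + (5280/49)p - 23760/7. Dividing through by 2640/49 gives the monic gcd p^2 + 2p - 63.

p^2 + 2p - 63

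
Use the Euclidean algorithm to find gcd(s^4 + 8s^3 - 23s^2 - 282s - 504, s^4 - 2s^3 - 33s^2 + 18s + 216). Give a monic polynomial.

Euclidean algorithm in ℚ[s]:
  s^4 + 8s^3 - 23s^2 - 282s - 504 = (s^4 - 2s^3 - 33s^2 + 18s + 216) + (10s^3 + 10s^2 - 300s - 720)
  s^4 - 2s^3 - 33s^2 + 18s + 216 = ((1/10)s - 3/10)(10s^3 + 10s^2 - 300s - 720) + (0)
Last nonzero remainder: 10s^3 + 10s^2 - 300s - 720. Dividing through by 10 gives the monic gcd s^3 + s^2 - 30s - 72.

s^3 + s^2 - 30s - 72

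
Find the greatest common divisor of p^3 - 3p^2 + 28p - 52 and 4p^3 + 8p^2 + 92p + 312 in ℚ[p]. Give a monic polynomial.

p^2 - p + 26

Euclidean algorithm in ℚ[p]:
  p^3 - 3p^2 + 28p - 52 = (1/4)(4p^3 + 8p^2 + 92p + 312) + (-5p^2 + 5p - 130)
  4p^3 + 8p^2 + 92p + 312 = (-(4/5)p - 12/5)(-5p^2 + 5p - 130) + (0)
Last nonzero remainder: -5p^2 + 5p - 130. Dividing through by -5 gives the monic gcd p^2 - p + 26.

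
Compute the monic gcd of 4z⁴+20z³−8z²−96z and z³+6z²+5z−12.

Euclidean algorithm in ℚ[z]:
  4z⁴+20z³−8z²−96z = (4z−4)(z³+6z²+5z−12) + (−4z²−28z−48)
  z³+6z²+5z−12 = (−(1/4)z+1/4)(−4z²−28z−48) + (0)
Last nonzero remainder: −4z²−28z−48. Dividing through by −4 gives the monic gcd z²+7z+12.

z²+7z+12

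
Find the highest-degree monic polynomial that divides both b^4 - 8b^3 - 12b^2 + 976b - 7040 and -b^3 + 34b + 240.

b - 8

By polynomial division,
  b^4 - 8b^3 - 12b^2 + 976b - 7040 = (-b + 8)(-b^3 + 34b + 240) + (22b^2 + 944b - 8960)
  -b^3 + 34b + 240 = (-(1/22)b + 236/121)(22b^2 + 944b - 8960) + (-(267950/121)b + 2143600/121)
  22b^2 + 944b - 8960 = (-(1331/133975)b - 13552/26795)(-(267950/121)b + 2143600/121) + (0)
Last nonzero remainder: -(267950/121)b + 2143600/121. Dividing through by -267950/121 gives the monic gcd b - 8.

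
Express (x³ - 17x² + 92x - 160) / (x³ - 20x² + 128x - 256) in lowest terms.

(x - 5)/(x - 8)

Euclidean algorithm in ℚ[x]:
  x³ - 17x² + 92x - 160 = (x³ - 20x² + 128x - 256) + (3x² - 36x + 96)
  x³ - 20x² + 128x - 256 = ((1/3)x - 8/3)(3x² - 36x + 96) + (0)
Last nonzero remainder: 3x² - 36x + 96. Dividing through by 3 gives the monic gcd x² - 12x + 32.
Cancel x² - 12x + 32 from numerator and denominator to get the reduced form.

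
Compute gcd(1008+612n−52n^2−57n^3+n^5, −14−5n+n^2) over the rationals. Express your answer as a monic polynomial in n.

By polynomial division,
  n^5−57n^3−52n^2+612n+1008 = (n^3+5n^2−18n−72)(n^2−5n−14) + (0)
The last nonzero remainder n^2−5n−14 is already monic.

−14−5n+n^2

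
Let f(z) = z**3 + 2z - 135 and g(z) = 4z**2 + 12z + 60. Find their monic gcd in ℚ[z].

1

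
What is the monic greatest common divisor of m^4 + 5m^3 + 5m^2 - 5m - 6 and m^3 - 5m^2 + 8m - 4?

Apply the Euclidean algorithm:
  m^4 + 5m^3 + 5m^2 - 5m - 6 = (m + 10)(m^3 - 5m^2 + 8m - 4) + (47m^2 - 81m + 34)
  m^3 - 5m^2 + 8m - 4 = ((1/47)m - 154/2209)(47m^2 - 81m + 34) + ((3600/2209)m - 3600/2209)
  47m^2 - 81m + 34 = ((103823/3600)m - 37553/1800)((3600/2209)m - 3600/2209) + (0)
Last nonzero remainder: (3600/2209)m - 3600/2209. Dividing through by 3600/2209 gives the monic gcd m - 1.

m - 1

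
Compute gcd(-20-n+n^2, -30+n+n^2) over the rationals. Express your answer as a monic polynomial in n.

-5+n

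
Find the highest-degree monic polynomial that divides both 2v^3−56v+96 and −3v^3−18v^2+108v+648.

v+6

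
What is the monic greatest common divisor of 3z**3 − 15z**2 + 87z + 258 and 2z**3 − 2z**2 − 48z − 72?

z + 2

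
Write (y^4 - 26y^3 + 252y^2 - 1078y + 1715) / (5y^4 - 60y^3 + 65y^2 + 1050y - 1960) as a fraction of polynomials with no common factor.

(y^2 - 12y + 35)/(5y^2 + 10y - 40)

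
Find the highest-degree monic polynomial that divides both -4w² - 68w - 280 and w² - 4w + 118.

Repeated division with remainder:
  -4w² - 68w - 280 = (-4)(w² - 4w + 118) + (-84w + 192)
  w² - 4w + 118 = (-(1/84)w + 1/49)(-84w + 192) + (5590/49)
  -84w + 192 = (-(2058/2795)w + 4704/2795)(5590/49) + (0)
The last nonzero remainder is the constant 5590/49, so the polynomials are coprime and gcd = 1.

1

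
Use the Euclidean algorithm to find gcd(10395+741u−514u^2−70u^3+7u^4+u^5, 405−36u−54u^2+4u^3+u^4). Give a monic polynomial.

−45+4u+u^2

Repeated division with remainder:
  u^5+7u^4−70u^3−514u^2+741u+10395 = (u+3)(u^4+4u^3−54u^2−36u+405) + (−28u^3−316u^2+444u+9180)
  u^4+4u^3−54u^2−36u+405 = (−(1/28)u+51/196)(−28u^3−316u^2+444u+9180) + ((2160/49)u^2+(8640/49)u−97200/49)
  −28u^3−316u^2+444u+9180 = (−(343/540)u−833/180)((2160/49)u^2+(8640/49)u−97200/49) + (0)
Last nonzero remainder: (2160/49)u^2+(8640/49)u−97200/49. Dividing through by 2160/49 gives the monic gcd u^2+4u−45.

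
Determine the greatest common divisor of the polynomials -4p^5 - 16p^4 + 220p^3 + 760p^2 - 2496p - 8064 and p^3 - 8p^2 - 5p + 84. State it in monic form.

Apply the Euclidean algorithm:
  -4p^5 - 16p^4 + 220p^3 + 760p^2 - 2496p - 8064 = (-4p^2 - 48p - 184)(p^3 - 8p^2 - 5p + 84) + (-616p^2 + 616p + 7392)
  p^3 - 8p^2 - 5p + 84 = (-(1/616)p + 1/88)(-616p^2 + 616p + 7392) + (0)
Last nonzero remainder: -616p^2 + 616p + 7392. Dividing through by -616 gives the monic gcd p^2 - p - 12.

p^2 - p - 12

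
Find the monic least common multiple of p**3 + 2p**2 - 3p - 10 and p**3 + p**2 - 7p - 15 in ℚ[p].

Repeated division with remainder:
  p**3 + 2p**2 - 3p - 10 = (p**3 + p**2 - 7p - 15) + (p**2 + 4p + 5)
  p**3 + p**2 - 7p - 15 = (p - 3)(p**2 + 4p + 5) + (0)
The last nonzero remainder p**2 + 4p + 5 is already monic.
Then lcm(f, g) = f·g / gcd(f, g); expanding and making the result monic gives the answer.

p**4 - p**3 - 9p**2 - p + 30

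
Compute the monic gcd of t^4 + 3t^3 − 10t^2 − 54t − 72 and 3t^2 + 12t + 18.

t^2 + 4t + 6

Euclidean algorithm in ℚ[t]:
  t^4 + 3t^3 − 10t^2 − 54t − 72 = ((1/3)t^2 − (1/3)t − 4)(3t^2 + 12t + 18) + (0)
Last nonzero remainder: 3t^2 + 12t + 18. Dividing through by 3 gives the monic gcd t^2 + 4t + 6.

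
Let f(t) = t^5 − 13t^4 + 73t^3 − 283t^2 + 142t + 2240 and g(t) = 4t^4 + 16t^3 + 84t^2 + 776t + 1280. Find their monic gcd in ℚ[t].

Apply the Euclidean algorithm:
  t^5 − 13t^4 + 73t^3 − 283t^2 + 142t + 2240 = ((1/4)t − 17/4)(4t^4 + 16t^3 + 84t^2 + 776t + 1280) + (120t^3 − 120t^2 + 3120t + 7680)
  4t^4 + 16t^3 + 84t^2 + 776t + 1280 = ((1/30)t + 1/6)(120t^3 − 120t^2 + 3120t + 7680) + (0)
Last nonzero remainder: 120t^3 − 120t^2 + 3120t + 7680. Dividing through by 120 gives the monic gcd t^3 − t^2 + 26t + 64.

t^3 − t^2 + 26t + 64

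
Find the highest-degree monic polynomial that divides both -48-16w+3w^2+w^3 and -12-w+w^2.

Apply the Euclidean algorithm:
  w^3+3w^2-16w-48 = (w+4)(w^2-w-12) + (0)
The last nonzero remainder w^2-w-12 is already monic.

-12-w+w^2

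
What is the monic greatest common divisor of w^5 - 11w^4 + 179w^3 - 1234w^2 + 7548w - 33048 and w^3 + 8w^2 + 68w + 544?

w^2 + 68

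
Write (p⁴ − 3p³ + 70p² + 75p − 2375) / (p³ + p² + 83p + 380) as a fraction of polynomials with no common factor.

(p² − 25)/(p + 4)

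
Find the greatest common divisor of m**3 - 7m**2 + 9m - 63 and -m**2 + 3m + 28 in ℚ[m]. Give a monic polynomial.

m - 7

Apply the Euclidean algorithm:
  m**3 - 7m**2 + 9m - 63 = (-m + 4)(-m**2 + 3m + 28) + (25m - 175)
  -m**2 + 3m + 28 = (-(1/25)m - 4/25)(25m - 175) + (0)
Last nonzero remainder: 25m - 175. Dividing through by 25 gives the monic gcd m - 7.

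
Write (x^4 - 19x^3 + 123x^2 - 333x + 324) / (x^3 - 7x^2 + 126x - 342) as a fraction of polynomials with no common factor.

Apply the Euclidean algorithm:
  x^4 - 19x^3 + 123x^2 - 333x + 324 = (x - 12)(x^3 - 7x^2 + 126x - 342) + (-87x^2 + 1521x - 3780)
  x^3 - 7x^2 + 126x - 342 = (-(1/87)x - 304/2523)(-87x^2 + 1521x - 3780) + ((223554/841)x - 670662/841)
  -87x^2 + 1521x - 3780 = (-(24389/74518)x + 176610/37259)((223554/841)x - 670662/841) + (0)
Last nonzero remainder: (223554/841)x - 670662/841. Dividing through by 223554/841 gives the monic gcd x - 3.
Cancel x - 3 from numerator and denominator to get the reduced form.

(x^3 - 16x^2 + 75x - 108)/(x^2 - 4x + 114)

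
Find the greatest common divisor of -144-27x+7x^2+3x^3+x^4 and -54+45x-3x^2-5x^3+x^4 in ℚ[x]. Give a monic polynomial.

-9+x^2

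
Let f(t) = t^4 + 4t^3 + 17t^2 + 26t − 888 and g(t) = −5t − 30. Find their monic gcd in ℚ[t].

t + 6

Apply the Euclidean algorithm:
  t^4 + 4t^3 + 17t^2 + 26t − 888 = (−(1/5)t^3 + (2/5)t^2 − (29/5)t + 148/5)(−5t − 30) + (0)
Last nonzero remainder: −5t − 30. Dividing through by −5 gives the monic gcd t + 6.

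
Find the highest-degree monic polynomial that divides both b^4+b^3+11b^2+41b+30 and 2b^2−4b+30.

Euclidean algorithm in ℚ[b]:
  b^4+b^3+11b^2+41b+30 = ((1/2)b^2+(3/2)b+1)(2b^2−4b+30) + (0)
Last nonzero remainder: 2b^2−4b+30. Dividing through by 2 gives the monic gcd b^2−2b+15.

b^2−2b+15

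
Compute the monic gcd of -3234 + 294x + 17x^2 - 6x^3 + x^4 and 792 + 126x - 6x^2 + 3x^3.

By polynomial division,
  x^4 - 6x^3 + 17x^2 + 294x - 3234 = ((1/3)x - 4/3)(3x^3 - 6x^2 + 126x + 792) + (-33x^2 + 198x - 2178)
  3x^3 - 6x^2 + 126x + 792 = (-(1/11)x - 4/11)(-33x^2 + 198x - 2178) + (0)
Last nonzero remainder: -33x^2 + 198x - 2178. Dividing through by -33 gives the monic gcd x^2 - 6x + 66.

66 - 6x + x^2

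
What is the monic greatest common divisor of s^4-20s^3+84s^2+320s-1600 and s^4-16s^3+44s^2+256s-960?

s^3-10s^2-16s+160

By polynomial division,
  s^4-20s^3+84s^2+320s-1600 = (s^4-16s^3+44s^2+256s-960) + (-4s^3+40s^2+64s-640)
  s^4-16s^3+44s^2+256s-960 = (-(1/4)s+3/2)(-4s^3+40s^2+64s-640) + (0)
Last nonzero remainder: -4s^3+40s^2+64s-640. Dividing through by -4 gives the monic gcd s^3-10s^2-16s+160.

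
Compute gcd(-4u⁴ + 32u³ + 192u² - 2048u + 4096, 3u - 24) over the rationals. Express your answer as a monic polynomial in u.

Repeated division with remainder:
  -4u⁴ + 32u³ + 192u² - 2048u + 4096 = (-(4/3)u³ + 64u - 512/3)(3u - 24) + (0)
Last nonzero remainder: 3u - 24. Dividing through by 3 gives the monic gcd u - 8.

u - 8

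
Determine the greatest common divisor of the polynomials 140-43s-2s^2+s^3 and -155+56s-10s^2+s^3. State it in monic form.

-5+s

Euclidean algorithm in ℚ[s]:
  s^3-2s^2-43s+140 = (s^3-10s^2+56s-155) + (8s^2-99s+295)
  s^3-10s^2+56s-155 = ((1/8)s+19/64)(8s^2-99s+295) + ((3105/64)s-15525/64)
  8s^2-99s+295 = ((512/3105)s-3776/3105)((3105/64)s-15525/64) + (0)
Last nonzero remainder: (3105/64)s-15525/64. Dividing through by 3105/64 gives the monic gcd s-5.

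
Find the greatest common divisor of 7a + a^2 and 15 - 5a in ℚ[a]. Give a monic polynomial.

1

By polynomial division,
  a^2 + 7a = (-(1/5)a - 2)(-5a + 15) + (30)
  -5a + 15 = (-(1/6)a + 1/2)(30) + (0)
The last nonzero remainder is the constant 30, so the polynomials are coprime and gcd = 1.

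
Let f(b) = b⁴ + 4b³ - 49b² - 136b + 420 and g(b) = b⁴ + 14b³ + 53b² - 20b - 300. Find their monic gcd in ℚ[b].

b² + 3b - 10

Apply the Euclidean algorithm:
  b⁴ + 4b³ - 49b² - 136b + 420 = (b⁴ + 14b³ + 53b² - 20b - 300) + (-10b³ - 102b² - 116b + 720)
  b⁴ + 14b³ + 53b² - 20b - 300 = (-(1/10)b - 19/50)(-10b³ - 102b² - 116b + 720) + ((66/25)b² + (198/25)b - 132/5)
  -10b³ - 102b² - 116b + 720 = (-(125/33)b - 300/11)((66/25)b² + (198/25)b - 132/5) + (0)
Last nonzero remainder: (66/25)b² + (198/25)b - 132/5. Dividing through by 66/25 gives the monic gcd b² + 3b - 10.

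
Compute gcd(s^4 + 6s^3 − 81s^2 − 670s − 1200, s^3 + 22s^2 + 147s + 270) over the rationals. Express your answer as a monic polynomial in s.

s + 3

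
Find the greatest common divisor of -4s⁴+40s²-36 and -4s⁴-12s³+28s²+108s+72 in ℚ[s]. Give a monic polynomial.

Repeated division with remainder:
  -4s⁴+40s²-36 = (-4s⁴-12s³+28s²+108s+72) + (12s³+12s²-108s-108)
  -4s⁴-12s³+28s²+108s+72 = (-(1/3)s-2/3)(12s³+12s²-108s-108) + (0)
Last nonzero remainder: 12s³+12s²-108s-108. Dividing through by 12 gives the monic gcd s³+s²-9s-9.

s³+s²-9s-9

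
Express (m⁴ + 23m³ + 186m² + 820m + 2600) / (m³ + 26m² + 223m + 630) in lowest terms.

By polynomial division,
  m⁴ + 23m³ + 186m² + 820m + 2600 = (m − 3)(m³ + 26m² + 223m + 630) + (41m² + 859m + 4490)
  m³ + 26m² + 223m + 630 = ((1/41)m + 207/1681)(41m² + 859m + 4490) + ((12960/1681)m + 129600/1681)
  41m² + 859m + 4490 = ((68921/12960)m + 754769/12960)((12960/1681)m + 129600/1681) + (0)
Last nonzero remainder: (12960/1681)m + 129600/1681. Dividing through by 12960/1681 gives the monic gcd m + 10.
Cancel m + 10 from numerator and denominator to get the reduced form.

(m³ + 13m² + 56m + 260)/(m² + 16m + 63)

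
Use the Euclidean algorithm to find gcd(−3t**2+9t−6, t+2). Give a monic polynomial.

Repeated division with remainder:
  −3t**2+9t−6 = (−3t+15)(t+2) + (−36)
  t+2 = (−(1/36)t−1/18)(−36) + (0)
The last nonzero remainder is the constant −36, so the polynomials are coprime and gcd = 1.

1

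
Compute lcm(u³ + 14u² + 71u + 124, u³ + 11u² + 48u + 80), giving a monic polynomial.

u⁵ + 21u⁴ + 189u³ + 901u² + 2288u + 2480

Euclidean algorithm in ℚ[u]:
  u³ + 14u² + 71u + 124 = (u³ + 11u² + 48u + 80) + (3u² + 23u + 44)
  u³ + 11u² + 48u + 80 = ((1/3)u + 10/9)(3u² + 23u + 44) + ((70/9)u + 280/9)
  3u² + 23u + 44 = ((27/70)u + 99/70)((70/9)u + 280/9) + (0)
Last nonzero remainder: (70/9)u + 280/9. Dividing through by 70/9 gives the monic gcd u + 4.
Then lcm(f, g) = f·g / gcd(f, g); expanding and making the result monic gives the answer.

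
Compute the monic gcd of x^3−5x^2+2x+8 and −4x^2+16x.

x−4

Euclidean algorithm in ℚ[x]:
  x^3−5x^2+2x+8 = (−(1/4)x+1/4)(−4x^2+16x) + (−2x+8)
  −4x^2+16x = (2x)(−2x+8) + (0)
Last nonzero remainder: −2x+8. Dividing through by −2 gives the monic gcd x−4.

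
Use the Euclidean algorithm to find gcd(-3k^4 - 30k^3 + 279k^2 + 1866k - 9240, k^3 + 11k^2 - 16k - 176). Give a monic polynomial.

By polynomial division,
  -3k^4 - 30k^3 + 279k^2 + 1866k - 9240 = (-3k + 3)(k^3 + 11k^2 - 16k - 176) + (198k^2 + 1386k - 8712)
  k^3 + 11k^2 - 16k - 176 = ((1/198)k + 2/99)(198k^2 + 1386k - 8712) + (0)
Last nonzero remainder: 198k^2 + 1386k - 8712. Dividing through by 198 gives the monic gcd k^2 + 7k - 44.

k^2 + 7k - 44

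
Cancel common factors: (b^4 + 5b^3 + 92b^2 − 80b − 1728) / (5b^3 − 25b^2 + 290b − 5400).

(b^2 − 16)/(5b − 50)

Repeated division with remainder:
  b^4 + 5b^3 + 92b^2 − 80b − 1728 = ((1/5)b + 2)(5b^3 − 25b^2 + 290b − 5400) + (84b^2 + 420b + 9072)
  5b^3 − 25b^2 + 290b − 5400 = ((5/84)b − 25/42)(84b^2 + 420b + 9072) + (0)
Last nonzero remainder: 84b^2 + 420b + 9072. Dividing through by 84 gives the monic gcd b^2 + 5b + 108.
Cancel b^2 + 5b + 108 from numerator and denominator to get the reduced form.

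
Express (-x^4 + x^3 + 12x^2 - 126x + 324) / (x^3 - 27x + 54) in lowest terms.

Apply the Euclidean algorithm:
  -x^4 + x^3 + 12x^2 - 126x + 324 = (-x + 1)(x^3 - 27x + 54) + (-15x^2 - 45x + 270)
  x^3 - 27x + 54 = (-(1/15)x + 1/5)(-15x^2 - 45x + 270) + (0)
Last nonzero remainder: -15x^2 - 45x + 270. Dividing through by -15 gives the monic gcd x^2 + 3x - 18.
Cancel x^2 + 3x - 18 from numerator and denominator to get the reduced form.

(-x^2 + 4x - 18)/(x - 3)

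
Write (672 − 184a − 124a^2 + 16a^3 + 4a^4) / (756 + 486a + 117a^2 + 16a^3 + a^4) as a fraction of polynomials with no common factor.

(32 − 24a + 4a^2)/(36 + 6a + a^2)

Apply the Euclidean algorithm:
  4a^4 + 16a^3 − 124a^2 − 184a + 672 = (4)(a^4 + 16a^3 + 117a^2 + 486a + 756) + (−48a^3 − 592a^2 − 2128a − 2352)
  a^4 + 16a^3 + 117a^2 + 486a + 756 = (−(1/48)a − 11/144)(−48a^3 − 592a^2 − 2128a − 2352) + ((247/9)a^2 + (2470/9)a + 1729/3)
  −48a^3 − 592a^2 − 2128a − 2352 = (−(432/247)a − 1008/247)((247/9)a^2 + (2470/9)a + 1729/3) + (0)
Last nonzero remainder: (247/9)a^2 + (2470/9)a + 1729/3. Dividing through by 247/9 gives the monic gcd a^2 + 10a + 21.
Cancel a^2 + 10a + 21 from numerator and denominator to get the reduced form.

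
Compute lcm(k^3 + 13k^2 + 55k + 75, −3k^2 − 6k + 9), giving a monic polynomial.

Euclidean algorithm in ℚ[k]:
  k^3 + 13k^2 + 55k + 75 = (−(1/3)k − 11/3)(−3k^2 − 6k + 9) + (36k + 108)
  −3k^2 − 6k + 9 = (−(1/12)k + 1/12)(36k + 108) + (0)
Last nonzero remainder: 36k + 108. Dividing through by 36 gives the monic gcd k + 3.
Then lcm(f, g) = f·g / gcd(f, g); expanding and making the result monic gives the answer.

k^4 + 12k^3 + 42k^2 + 20k − 75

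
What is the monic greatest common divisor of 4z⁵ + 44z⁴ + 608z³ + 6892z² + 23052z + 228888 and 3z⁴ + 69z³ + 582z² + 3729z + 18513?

Apply the Euclidean algorithm:
  4z⁵ + 44z⁴ + 608z³ + 6892z² + 23052z + 228888 = ((4/3)z - 16)(3z⁴ + 69z³ + 582z² + 3729z + 18513) + (936z³ + 11232z² + 58032z + 525096)
  3z⁴ + 69z³ + 582z² + 3729z + 18513 = ((1/312)z + 11/312)(936z³ + 11232z² + 58032z + 525096) + (0)
Last nonzero remainder: 936z³ + 11232z² + 58032z + 525096. Dividing through by 936 gives the monic gcd z³ + 12z² + 62z + 561.

z³ + 12z² + 62z + 561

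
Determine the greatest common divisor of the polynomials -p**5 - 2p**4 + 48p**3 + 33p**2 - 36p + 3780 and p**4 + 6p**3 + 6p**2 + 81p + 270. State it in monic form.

Repeated division with remainder:
  -p**5 - 2p**4 + 48p**3 + 33p**2 - 36p + 3780 = (-p + 4)(p**4 + 6p**3 + 6p**2 + 81p + 270) + (30p**3 + 90p**2 - 90p + 2700)
  p**4 + 6p**3 + 6p**2 + 81p + 270 = ((1/30)p + 1/10)(30p**3 + 90p**2 - 90p + 2700) + (0)
Last nonzero remainder: 30p**3 + 90p**2 - 90p + 2700. Dividing through by 30 gives the monic gcd p**3 + 3p**2 - 3p + 90.

p**3 + 3p**2 - 3p + 90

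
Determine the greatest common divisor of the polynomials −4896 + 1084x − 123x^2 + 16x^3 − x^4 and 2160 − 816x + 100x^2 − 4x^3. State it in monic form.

Euclidean algorithm in ℚ[x]:
  −x^4 + 16x^3 − 123x^2 + 1084x − 4896 = ((1/4)x + 9/4)(−4x^3 + 100x^2 − 816x + 2160) + (−144x^2 + 2380x − 9756)
  −4x^3 + 100x^2 − 816x + 2160 = ((1/36)x − 305/1296)(−144x^2 + 2380x − 9756) + ((4895/324)x − 4895/36)
  −144x^2 + 2380x − 9756 = (−(46656/4895)x + 351216/4895)((4895/324)x − 4895/36) + (0)
Last nonzero remainder: (4895/324)x − 4895/36. Dividing through by 4895/324 gives the monic gcd x − 9.

−9 + x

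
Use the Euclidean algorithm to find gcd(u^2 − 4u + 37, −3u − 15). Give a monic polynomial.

1

Apply the Euclidean algorithm:
  u^2 − 4u + 37 = (−(1/3)u + 3)(−3u − 15) + (82)
  −3u − 15 = (−(3/82)u − 15/82)(82) + (0)
The last nonzero remainder is the constant 82, so the polynomials are coprime and gcd = 1.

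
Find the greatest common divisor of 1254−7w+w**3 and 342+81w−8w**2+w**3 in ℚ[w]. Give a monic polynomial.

114−11w+w**2

Euclidean algorithm in ℚ[w]:
  w**3−7w+1254 = (w**3−8w**2+81w+342) + (8w**2−88w+912)
  w**3−8w**2+81w+342 = ((1/8)w+3/8)(8w**2−88w+912) + (0)
Last nonzero remainder: 8w**2−88w+912. Dividing through by 8 gives the monic gcd w**2−11w+114.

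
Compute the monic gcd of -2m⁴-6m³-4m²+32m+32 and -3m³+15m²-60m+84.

By polynomial division,
  -2m⁴-6m³-4m²+32m+32 = ((2/3)m+16/3)(-3m³+15m²-60m+84) + (-44m²+296m-416)
  -3m³+15m²-60m+84 = ((3/44)m+57/484)(-44m²+296m-416) + (-(8046/121)m+16092/121)
  -44m²+296m-416 = ((2662/4023)m-12584/4023)(-(8046/121)m+16092/121) + (0)
Last nonzero remainder: -(8046/121)m+16092/121. Dividing through by -8046/121 gives the monic gcd m-2.

m-2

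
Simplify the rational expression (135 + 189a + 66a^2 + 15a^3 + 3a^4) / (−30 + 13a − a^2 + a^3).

Repeated division with remainder:
  3a^4 + 15a^3 + 66a^2 + 189a + 135 = (3a + 18)(a^3 − a^2 + 13a − 30) + (45a^2 + 45a + 675)
  a^3 − a^2 + 13a − 30 = ((1/45)a − 2/45)(45a^2 + 45a + 675) + (0)
Last nonzero remainder: 45a^2 + 45a + 675. Dividing through by 45 gives the monic gcd a^2 + a + 15.
Cancel a^2 + a + 15 from numerator and denominator to get the reduced form.

(9 + 12a + 3a^2)/(−2 + a)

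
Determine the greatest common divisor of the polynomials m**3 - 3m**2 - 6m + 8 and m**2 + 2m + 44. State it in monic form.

Apply the Euclidean algorithm:
  m**3 - 3m**2 - 6m + 8 = (m - 5)(m**2 + 2m + 44) + (-40m + 228)
  m**2 + 2m + 44 = (-(1/40)m - 77/400)(-40m + 228) + (8789/100)
  -40m + 228 = (-(4000/8789)m + 22800/8789)(8789/100) + (0)
The last nonzero remainder is the constant 8789/100, so the polynomials are coprime and gcd = 1.

1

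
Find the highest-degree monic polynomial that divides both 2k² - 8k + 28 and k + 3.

1

By polynomial division,
  2k² - 8k + 28 = (2k - 14)(k + 3) + (70)
  k + 3 = ((1/70)k + 3/70)(70) + (0)
The last nonzero remainder is the constant 70, so the polynomials are coprime and gcd = 1.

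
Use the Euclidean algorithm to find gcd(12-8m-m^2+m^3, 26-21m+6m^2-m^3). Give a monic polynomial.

Euclidean algorithm in ℚ[m]:
  m^3-m^2-8m+12 = (-1)(-m^3+6m^2-21m+26) + (5m^2-29m+38)
  -m^3+6m^2-21m+26 = (-(1/5)m+1/25)(5m^2-29m+38) + (-(306/25)m+612/25)
  5m^2-29m+38 = (-(125/306)m+475/306)(-(306/25)m+612/25) + (0)
Last nonzero remainder: -(306/25)m+612/25. Dividing through by -306/25 gives the monic gcd m-2.

-2+m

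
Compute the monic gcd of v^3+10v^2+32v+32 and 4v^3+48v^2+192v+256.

v^2+8v+16

By polynomial division,
  v^3+10v^2+32v+32 = (1/4)(4v^3+48v^2+192v+256) + (-2v^2-16v-32)
  4v^3+48v^2+192v+256 = (-2v-8)(-2v^2-16v-32) + (0)
Last nonzero remainder: -2v^2-16v-32. Dividing through by -2 gives the monic gcd v^2+8v+16.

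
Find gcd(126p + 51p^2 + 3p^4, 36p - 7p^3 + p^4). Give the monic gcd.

Repeated division with remainder:
  3p^4 + 51p^2 + 126p = (3)(p^4 - 7p^3 + 36p) + (21p^3 + 51p^2 + 18p)
  p^4 - 7p^3 + 36p = ((1/21)p - 22/49)(21p^3 + 51p^2 + 18p) + ((1080/49)p^2 + (2160/49)p)
  21p^3 + 51p^2 + 18p = ((343/360)p + 49/120)((1080/49)p^2 + (2160/49)p) + (0)
Last nonzero remainder: (1080/49)p^2 + (2160/49)p. Dividing through by 1080/49 gives the monic gcd p^2 + 2p.

2p + p^2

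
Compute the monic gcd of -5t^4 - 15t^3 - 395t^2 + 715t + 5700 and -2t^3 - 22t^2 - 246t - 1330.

t^2 + 4t + 95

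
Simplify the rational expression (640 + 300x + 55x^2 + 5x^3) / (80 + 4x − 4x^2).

Apply the Euclidean algorithm:
  5x^3 + 55x^2 + 300x + 640 = (−(5/4)x − 15)(−4x^2 + 4x + 80) + (460x + 1840)
  −4x^2 + 4x + 80 = (−(1/115)x + 1/23)(460x + 1840) + (0)
Last nonzero remainder: 460x + 1840. Dividing through by 460 gives the monic gcd x + 4.
Cancel x + 4 from numerator and denominator to get the reduced form.

(−160 − 35x − 5x^2)/(−20 + 4x)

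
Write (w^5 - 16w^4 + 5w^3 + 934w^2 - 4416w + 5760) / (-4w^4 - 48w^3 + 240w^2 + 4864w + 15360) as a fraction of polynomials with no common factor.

Repeated division with remainder:
  w^5 - 16w^4 + 5w^3 + 934w^2 - 4416w + 5760 = (-(1/4)w + 7)(-4w^4 - 48w^3 + 240w^2 + 4864w + 15360) + (401w^3 + 470w^2 - 34624w - 101760)
  -4w^4 - 48w^3 + 240w^2 + 4864w + 15360 = (-(4/401)w - 17368/160801)(401w^3 + 470w^2 - 34624w - 101760) + (-(8781696/160801)w^2 + (17563392/160801)w + 702535680/160801)
  401w^3 + 470w^2 - 34624w - 101760 = (-(64481201/8781696)w - 8522453/365904)(-(8781696/160801)w^2 + (17563392/160801)w + 702535680/160801) + (0)
Last nonzero remainder: -(8781696/160801)w^2 + (17563392/160801)w + 702535680/160801. Dividing through by -8781696/160801 gives the monic gcd w^2 - 2w - 80.
Cancel w^2 - 2w - 80 from numerator and denominator to get the reduced form.

(-w^3 + 14w^2 - 57w + 72)/(4w^2 + 56w + 192)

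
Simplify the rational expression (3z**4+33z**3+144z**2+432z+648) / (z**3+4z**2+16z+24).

(3z**2+27z+54)/(z+2)

By polynomial division,
  3z**4+33z**3+144z**2+432z+648 = (3z+21)(z**3+4z**2+16z+24) + (12z**2+24z+144)
  z**3+4z**2+16z+24 = ((1/12)z+1/6)(12z**2+24z+144) + (0)
Last nonzero remainder: 12z**2+24z+144. Dividing through by 12 gives the monic gcd z**2+2z+12.
Cancel z**2+2z+12 from numerator and denominator to get the reduced form.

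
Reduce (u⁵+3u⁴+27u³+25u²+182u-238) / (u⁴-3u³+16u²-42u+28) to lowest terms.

Euclidean algorithm in ℚ[u]:
  u⁵+3u⁴+27u³+25u²+182u-238 = (u+6)(u⁴-3u³+16u²-42u+28) + (29u³-29u²+406u-406)
  u⁴-3u³+16u²-42u+28 = ((1/29)u-2/29)(29u³-29u²+406u-406) + (0)
Last nonzero remainder: 29u³-29u²+406u-406. Dividing through by 29 gives the monic gcd u³-u²+14u-14.
Cancel u³-u²+14u-14 from numerator and denominator to get the reduced form.

(u²+4u+17)/(u-2)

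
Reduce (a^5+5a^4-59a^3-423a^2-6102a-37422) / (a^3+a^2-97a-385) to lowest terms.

(a^3+9a^2+54a+486)/(a+5)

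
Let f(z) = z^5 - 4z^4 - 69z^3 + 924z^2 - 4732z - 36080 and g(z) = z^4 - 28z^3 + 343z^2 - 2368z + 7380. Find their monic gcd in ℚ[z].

Apply the Euclidean algorithm:
  z^5 - 4z^4 - 69z^3 + 924z^2 - 4732z - 36080 = (z + 24)(z^4 - 28z^3 + 343z^2 - 2368z + 7380) + (260z^3 - 4940z^2 + 44720z - 213200)
  z^4 - 28z^3 + 343z^2 - 2368z + 7380 = ((1/260)z - 9/260)(260z^3 - 4940z^2 + 44720z - 213200) + (0)
Last nonzero remainder: 260z^3 - 4940z^2 + 44720z - 213200. Dividing through by 260 gives the monic gcd z^3 - 19z^2 + 172z - 820.

z^3 - 19z^2 + 172z - 820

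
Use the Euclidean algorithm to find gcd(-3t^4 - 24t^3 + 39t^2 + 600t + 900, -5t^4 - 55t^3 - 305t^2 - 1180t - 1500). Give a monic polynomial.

t^2 + 8t + 12

Repeated division with remainder:
  -3t^4 - 24t^3 + 39t^2 + 600t + 900 = (3/5)(-5t^4 - 55t^3 - 305t^2 - 1180t - 1500) + (9t^3 + 222t^2 + 1308t + 1800)
  -5t^4 - 55t^3 - 305t^2 - 1180t - 1500 = (-(5/9)t + 205/27)(9t^3 + 222t^2 + 1308t + 1800) + (-(11375/9)t^2 - (91000/9)t - 45500/3)
  9t^3 + 222t^2 + 1308t + 1800 = (-(81/11375)t - 54/455)(-(11375/9)t^2 - (91000/9)t - 45500/3) + (0)
Last nonzero remainder: -(11375/9)t^2 - (91000/9)t - 45500/3. Dividing through by -11375/9 gives the monic gcd t^2 + 8t + 12.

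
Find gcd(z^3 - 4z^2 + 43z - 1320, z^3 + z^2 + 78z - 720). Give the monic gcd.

By polynomial division,
  z^3 - 4z^2 + 43z - 1320 = (z^3 + z^2 + 78z - 720) + (-5z^2 - 35z - 600)
  z^3 + z^2 + 78z - 720 = (-(1/5)z + 6/5)(-5z^2 - 35z - 600) + (0)
Last nonzero remainder: -5z^2 - 35z - 600. Dividing through by -5 gives the monic gcd z^2 + 7z + 120.

z^2 + 7z + 120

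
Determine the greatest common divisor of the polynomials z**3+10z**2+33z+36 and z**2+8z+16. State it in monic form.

z+4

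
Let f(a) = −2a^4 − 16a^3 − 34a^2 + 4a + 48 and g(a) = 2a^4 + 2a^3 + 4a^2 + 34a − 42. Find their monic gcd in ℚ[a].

a^2 + 2a − 3

Apply the Euclidean algorithm:
  −2a^4 − 16a^3 − 34a^2 + 4a + 48 = (−1)(2a^4 + 2a^3 + 4a^2 + 34a − 42) + (−14a^3 − 30a^2 + 38a + 6)
  2a^4 + 2a^3 + 4a^2 + 34a − 42 = (−(1/7)a + 8/49)(−14a^3 − 30a^2 + 38a + 6) + ((702/49)a^2 + (1404/49)a − 2106/49)
  −14a^3 − 30a^2 + 38a + 6 = (−(343/351)a − 49/351)((702/49)a^2 + (1404/49)a − 2106/49) + (0)
Last nonzero remainder: (702/49)a^2 + (1404/49)a − 2106/49. Dividing through by 702/49 gives the monic gcd a^2 + 2a − 3.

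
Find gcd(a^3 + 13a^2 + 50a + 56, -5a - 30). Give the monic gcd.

By polynomial division,
  a^3 + 13a^2 + 50a + 56 = (-(1/5)a^2 - (7/5)a - 8/5)(-5a - 30) + (8)
  -5a - 30 = (-(5/8)a - 15/4)(8) + (0)
The last nonzero remainder is the constant 8, so the polynomials are coprime and gcd = 1.

1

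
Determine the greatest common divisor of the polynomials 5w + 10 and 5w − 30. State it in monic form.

Euclidean algorithm in ℚ[w]:
  5w + 10 = (5w − 30) + (40)
  5w − 30 = ((1/8)w − 3/4)(40) + (0)
The last nonzero remainder is the constant 40, so the polynomials are coprime and gcd = 1.

1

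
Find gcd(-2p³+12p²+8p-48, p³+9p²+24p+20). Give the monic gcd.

p+2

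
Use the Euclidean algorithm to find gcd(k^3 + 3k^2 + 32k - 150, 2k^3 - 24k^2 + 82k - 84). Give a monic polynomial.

Apply the Euclidean algorithm:
  k^3 + 3k^2 + 32k - 150 = (1/2)(2k^3 - 24k^2 + 82k - 84) + (15k^2 - 9k - 108)
  2k^3 - 24k^2 + 82k - 84 = ((2/15)k - 38/25)(15k^2 - 9k - 108) + ((2068/25)k - 6204/25)
  15k^2 - 9k - 108 = ((375/2068)k + 225/517)((2068/25)k - 6204/25) + (0)
Last nonzero remainder: (2068/25)k - 6204/25. Dividing through by 2068/25 gives the monic gcd k - 3.

k - 3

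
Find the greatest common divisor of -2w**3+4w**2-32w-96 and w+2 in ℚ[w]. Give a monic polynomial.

Euclidean algorithm in ℚ[w]:
  -2w**3+4w**2-32w-96 = (-2w**2+8w-48)(w+2) + (0)
The last nonzero remainder w+2 is already monic.

w+2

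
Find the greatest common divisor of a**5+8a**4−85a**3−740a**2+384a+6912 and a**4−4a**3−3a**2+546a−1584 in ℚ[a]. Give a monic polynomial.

a**2+5a−24

Repeated division with remainder:
  a**5+8a**4−85a**3−740a**2+384a+6912 = (a+12)(a**4−4a**3−3a**2+546a−1584) + (−34a**3−1250a**2−4584a+25920)
  a**4−4a**3−3a**2+546a−1584 = (−(1/34)a+693/578)(−34a**3−1250a**2−4584a+25920) + ((393294/289)a**2+(1966470/289)a−9439056/289)
  −34a**3−1250a**2−4584a+25920 = (−(4913/196647)a−52020/65549)((393294/289)a**2+(1966470/289)a−9439056/289) + (0)
Last nonzero remainder: (393294/289)a**2+(1966470/289)a−9439056/289. Dividing through by 393294/289 gives the monic gcd a**2+5a−24.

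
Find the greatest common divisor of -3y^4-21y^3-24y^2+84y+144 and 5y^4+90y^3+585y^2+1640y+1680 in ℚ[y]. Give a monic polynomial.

Euclidean algorithm in ℚ[y]:
  -3y^4-21y^3-24y^2+84y+144 = (-3/5)(5y^4+90y^3+585y^2+1640y+1680) + (33y^3+327y^2+1068y+1152)
  5y^4+90y^3+585y^2+1640y+1680 = ((5/33)y+445/363)(33y^3+327y^2+1068y+1152) + ((2700/121)y^2+(18900/121)y+32400/121)
  33y^3+327y^2+1068y+1152 = ((1331/900)y+968/225)((2700/121)y^2+(18900/121)y+32400/121) + (0)
Last nonzero remainder: (2700/121)y^2+(18900/121)y+32400/121. Dividing through by 2700/121 gives the monic gcd y^2+7y+12.

y^2+7y+12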